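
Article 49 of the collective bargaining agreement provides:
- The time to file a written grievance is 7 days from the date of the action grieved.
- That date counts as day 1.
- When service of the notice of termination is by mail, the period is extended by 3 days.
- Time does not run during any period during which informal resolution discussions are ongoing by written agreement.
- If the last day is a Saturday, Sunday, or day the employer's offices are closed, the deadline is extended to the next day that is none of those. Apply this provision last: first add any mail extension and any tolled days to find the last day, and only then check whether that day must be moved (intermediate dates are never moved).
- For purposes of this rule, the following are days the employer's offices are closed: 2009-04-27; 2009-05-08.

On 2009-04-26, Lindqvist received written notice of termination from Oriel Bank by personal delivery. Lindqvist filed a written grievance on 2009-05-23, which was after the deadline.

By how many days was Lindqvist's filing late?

Counting 2009-04-26 as day 1, day 7 is May 2, 2009.
Service was not by mail, so no mail extension applies.
May 2, 2009 is Saturday; May 3, 2009 is Sunday. The next qualifying day is May 4, 2009.
The deadline is May 4, 2009; from May 4, 2009 to May 23, 2009 is 19 days.

19 days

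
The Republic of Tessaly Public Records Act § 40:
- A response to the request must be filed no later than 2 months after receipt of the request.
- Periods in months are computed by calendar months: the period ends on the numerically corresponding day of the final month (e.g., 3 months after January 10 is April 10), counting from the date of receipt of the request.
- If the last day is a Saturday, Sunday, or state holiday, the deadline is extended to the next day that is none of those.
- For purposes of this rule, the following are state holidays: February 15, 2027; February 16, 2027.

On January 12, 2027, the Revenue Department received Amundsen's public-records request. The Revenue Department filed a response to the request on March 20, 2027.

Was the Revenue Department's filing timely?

No

2 months after January 12, 2027 is March 12, 2027.
March 12, 2027 is a Friday and not a state holiday, so no extension applies.
The deadline is March 12, 2027; the filing on March 20, 2027 is after that date.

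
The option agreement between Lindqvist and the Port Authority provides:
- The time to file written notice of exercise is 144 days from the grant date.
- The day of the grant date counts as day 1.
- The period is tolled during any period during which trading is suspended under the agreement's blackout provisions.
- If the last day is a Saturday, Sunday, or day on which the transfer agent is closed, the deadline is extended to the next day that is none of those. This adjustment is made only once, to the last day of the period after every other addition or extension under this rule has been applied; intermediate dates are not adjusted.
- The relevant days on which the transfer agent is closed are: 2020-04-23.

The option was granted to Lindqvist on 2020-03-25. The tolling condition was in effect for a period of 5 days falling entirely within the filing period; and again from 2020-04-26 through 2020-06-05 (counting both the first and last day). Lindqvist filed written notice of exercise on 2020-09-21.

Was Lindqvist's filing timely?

Yes

Counting 2020-03-25 as day 1, day 144 is August 15, 2020.
Tolling adds 5 days: August 15, 2020 + 5 days = August 20, 2020.
From April 26, 2020 through June 5, 2020 inclusive is 41 days; tolling adds 41 days: August 20, 2020 + 41 days = September 30, 2020.
September 30, 2020 is a Wednesday and not a day on which the transfer agent is closed, so no extension applies.
The deadline is September 30, 2020; the filing on September 21, 2020 is on or before that date.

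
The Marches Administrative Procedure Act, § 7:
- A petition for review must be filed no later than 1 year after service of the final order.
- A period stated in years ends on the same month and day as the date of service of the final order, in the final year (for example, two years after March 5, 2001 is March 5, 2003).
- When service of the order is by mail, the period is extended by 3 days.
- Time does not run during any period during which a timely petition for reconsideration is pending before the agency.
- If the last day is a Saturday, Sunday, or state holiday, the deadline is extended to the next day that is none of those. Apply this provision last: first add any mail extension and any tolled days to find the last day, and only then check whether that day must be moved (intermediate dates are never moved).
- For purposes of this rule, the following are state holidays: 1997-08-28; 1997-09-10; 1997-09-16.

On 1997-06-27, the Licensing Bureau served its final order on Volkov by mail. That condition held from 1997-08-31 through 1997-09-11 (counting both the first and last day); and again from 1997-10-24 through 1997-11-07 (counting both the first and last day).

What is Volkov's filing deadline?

1 year after 1997-06-27 is June 27, 1998.
Service was by mail, adding 3 days: June 27, 1998 + 3 days = June 30, 1998.
From August 31, 1997 through September 11, 1997 inclusive is 12 days; tolling adds 12 days: June 30, 1998 + 12 days = July 12, 1998.
From October 24, 1997 through November 7, 1997 inclusive is 15 days; tolling adds 15 days: July 12, 1998 + 15 days = July 27, 1998.
July 27, 1998 is a Monday and not a state holiday, so no extension applies.

July 27, 1998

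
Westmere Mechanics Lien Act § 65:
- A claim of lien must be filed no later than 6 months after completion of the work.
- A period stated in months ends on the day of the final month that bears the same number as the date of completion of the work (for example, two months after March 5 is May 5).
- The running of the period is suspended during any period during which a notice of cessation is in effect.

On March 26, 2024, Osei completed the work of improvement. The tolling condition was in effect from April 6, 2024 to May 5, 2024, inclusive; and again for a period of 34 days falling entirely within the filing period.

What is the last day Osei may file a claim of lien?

6 months after March 26, 2024 is September 26, 2024.
From April 6, 2024 through May 5, 2024 inclusive is 30 days; tolling adds 30 days: September 26, 2024 + 30 days = October 26, 2024.
Tolling adds 34 days: October 26, 2024 + 34 days = November 29, 2024.

November 29, 2024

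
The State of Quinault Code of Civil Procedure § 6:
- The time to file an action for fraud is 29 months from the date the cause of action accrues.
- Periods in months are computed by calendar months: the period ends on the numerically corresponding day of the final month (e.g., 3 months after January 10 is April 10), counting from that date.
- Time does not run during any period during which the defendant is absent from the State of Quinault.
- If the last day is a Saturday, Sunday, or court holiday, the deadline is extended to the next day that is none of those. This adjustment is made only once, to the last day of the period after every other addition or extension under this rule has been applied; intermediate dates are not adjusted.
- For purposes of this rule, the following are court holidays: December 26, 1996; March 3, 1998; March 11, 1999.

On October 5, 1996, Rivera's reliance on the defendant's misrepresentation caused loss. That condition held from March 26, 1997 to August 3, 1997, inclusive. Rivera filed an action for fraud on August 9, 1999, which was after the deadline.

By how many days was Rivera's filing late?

29 months after October 5, 1996 is March 5, 1999.
From March 26, 1997 through August 3, 1997 inclusive is 131 days; tolling adds 131 days: March 5, 1999 + 131 days = July 14, 1999.
July 14, 1999 is a Wednesday and not a court holiday, so no extension applies.
The deadline is July 14, 1999; from July 14, 1999 to August 9, 1999 is 26 days.

26 days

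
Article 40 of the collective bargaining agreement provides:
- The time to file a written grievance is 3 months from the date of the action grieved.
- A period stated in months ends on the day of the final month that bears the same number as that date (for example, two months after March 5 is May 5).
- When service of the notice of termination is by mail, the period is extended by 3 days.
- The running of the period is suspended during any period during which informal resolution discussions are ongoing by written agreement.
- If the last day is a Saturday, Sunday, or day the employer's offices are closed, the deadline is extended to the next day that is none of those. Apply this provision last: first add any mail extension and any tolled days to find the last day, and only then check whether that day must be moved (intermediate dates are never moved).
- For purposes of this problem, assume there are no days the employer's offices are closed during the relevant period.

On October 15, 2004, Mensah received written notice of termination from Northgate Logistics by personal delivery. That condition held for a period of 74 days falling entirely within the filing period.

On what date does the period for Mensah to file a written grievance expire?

March 30, 2005

3 months after October 15, 2004 is January 15, 2005.
Service was not by mail, so no mail extension applies.
Tolling adds 74 days: January 15, 2005 + 74 days = March 30, 2005.
March 30, 2005 is a Wednesday and not a day the employer's offices are closed, so no extension applies.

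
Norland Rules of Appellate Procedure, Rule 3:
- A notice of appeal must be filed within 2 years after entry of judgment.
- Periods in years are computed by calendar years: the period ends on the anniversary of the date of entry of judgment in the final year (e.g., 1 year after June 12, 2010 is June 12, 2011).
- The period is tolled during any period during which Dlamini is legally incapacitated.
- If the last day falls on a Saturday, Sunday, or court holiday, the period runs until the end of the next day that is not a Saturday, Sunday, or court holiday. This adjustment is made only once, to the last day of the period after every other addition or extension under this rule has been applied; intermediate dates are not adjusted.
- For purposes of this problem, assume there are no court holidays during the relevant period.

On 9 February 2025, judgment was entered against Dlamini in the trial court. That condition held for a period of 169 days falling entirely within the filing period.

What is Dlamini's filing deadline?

2 years after 9 February 2025 is February 9, 2027.
Tolling adds 169 days: February 9, 2027 + 169 days = July 28, 2027.
July 28, 2027 is a Wednesday and not a court holiday, so no extension applies.

July 28, 2027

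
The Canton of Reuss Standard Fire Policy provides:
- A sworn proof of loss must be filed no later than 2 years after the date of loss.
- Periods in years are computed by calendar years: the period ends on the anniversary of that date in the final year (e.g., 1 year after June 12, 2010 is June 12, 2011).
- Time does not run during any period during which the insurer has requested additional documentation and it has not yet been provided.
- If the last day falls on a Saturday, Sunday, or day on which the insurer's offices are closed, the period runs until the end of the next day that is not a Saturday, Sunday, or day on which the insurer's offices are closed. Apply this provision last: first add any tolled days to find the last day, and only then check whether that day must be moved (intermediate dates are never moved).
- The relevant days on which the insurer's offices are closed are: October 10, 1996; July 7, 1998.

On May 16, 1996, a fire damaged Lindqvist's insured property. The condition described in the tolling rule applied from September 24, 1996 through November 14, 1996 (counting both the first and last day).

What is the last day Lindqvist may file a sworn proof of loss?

July 8, 1998

2 years after May 16, 1996 is May 16, 1998.
From September 24, 1996 through November 14, 1996 inclusive is 52 days; tolling adds 52 days: May 16, 1998 + 52 days = July 7, 1998.
July 7, 1998 is a listed holiday. The next qualifying day is July 8, 1998.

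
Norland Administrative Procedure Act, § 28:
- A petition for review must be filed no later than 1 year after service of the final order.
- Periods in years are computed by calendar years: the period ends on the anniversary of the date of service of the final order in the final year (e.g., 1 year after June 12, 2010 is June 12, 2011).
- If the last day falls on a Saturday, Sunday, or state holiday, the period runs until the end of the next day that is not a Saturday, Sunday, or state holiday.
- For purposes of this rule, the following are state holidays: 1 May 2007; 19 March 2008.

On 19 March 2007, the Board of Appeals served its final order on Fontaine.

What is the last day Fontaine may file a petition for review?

1 year after 19 March 2007 is March 19, 2008.
March 19, 2008 is a listed holiday. The next qualifying day is March 20, 2008.

March 20, 2008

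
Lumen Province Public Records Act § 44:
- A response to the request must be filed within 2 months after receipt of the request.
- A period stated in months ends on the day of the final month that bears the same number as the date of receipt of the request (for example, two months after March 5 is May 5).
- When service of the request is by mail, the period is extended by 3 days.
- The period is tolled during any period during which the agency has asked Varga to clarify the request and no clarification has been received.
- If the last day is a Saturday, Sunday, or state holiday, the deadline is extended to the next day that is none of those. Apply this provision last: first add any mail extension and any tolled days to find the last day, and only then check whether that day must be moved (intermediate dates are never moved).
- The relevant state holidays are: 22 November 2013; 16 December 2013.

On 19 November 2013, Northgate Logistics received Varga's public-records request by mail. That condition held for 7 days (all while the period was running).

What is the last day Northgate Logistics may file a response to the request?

2 months after 19 November 2013 is January 19, 2014.
Service was by mail, adding 3 days: January 19, 2014 + 3 days = January 22, 2014.
Tolling adds 7 days: January 22, 2014 + 7 days = January 29, 2014.
January 29, 2014 is a Wednesday and not a state holiday, so no extension applies.

January 29, 2014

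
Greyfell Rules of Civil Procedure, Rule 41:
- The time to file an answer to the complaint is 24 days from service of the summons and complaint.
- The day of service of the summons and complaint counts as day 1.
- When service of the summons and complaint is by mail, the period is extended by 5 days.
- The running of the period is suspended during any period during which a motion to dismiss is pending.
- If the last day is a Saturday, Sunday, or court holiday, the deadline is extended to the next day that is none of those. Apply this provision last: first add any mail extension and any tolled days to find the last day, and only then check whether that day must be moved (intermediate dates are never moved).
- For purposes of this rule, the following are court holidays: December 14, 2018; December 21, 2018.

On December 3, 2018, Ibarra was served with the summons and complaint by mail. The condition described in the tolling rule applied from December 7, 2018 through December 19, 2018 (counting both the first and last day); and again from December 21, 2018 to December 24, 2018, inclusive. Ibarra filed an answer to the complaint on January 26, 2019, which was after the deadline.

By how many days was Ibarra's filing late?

Counting December 3, 2018 as day 1, day 24 is December 26, 2018.
Service was by mail, adding 5 days: December 26, 2018 + 5 days = December 31, 2018.
From December 7, 2018 through December 19, 2018 inclusive is 13 days; tolling adds 13 days: December 31, 2018 + 13 days = January 13, 2019.
From December 21, 2018 through December 24, 2018 inclusive is 4 days; tolling adds 4 days: January 13, 2019 + 4 days = January 17, 2019.
January 17, 2019 is a Thursday and not a court holiday, so no extension applies.
The deadline is January 17, 2019; from January 17, 2019 to January 26, 2019 is 9 days.

9 days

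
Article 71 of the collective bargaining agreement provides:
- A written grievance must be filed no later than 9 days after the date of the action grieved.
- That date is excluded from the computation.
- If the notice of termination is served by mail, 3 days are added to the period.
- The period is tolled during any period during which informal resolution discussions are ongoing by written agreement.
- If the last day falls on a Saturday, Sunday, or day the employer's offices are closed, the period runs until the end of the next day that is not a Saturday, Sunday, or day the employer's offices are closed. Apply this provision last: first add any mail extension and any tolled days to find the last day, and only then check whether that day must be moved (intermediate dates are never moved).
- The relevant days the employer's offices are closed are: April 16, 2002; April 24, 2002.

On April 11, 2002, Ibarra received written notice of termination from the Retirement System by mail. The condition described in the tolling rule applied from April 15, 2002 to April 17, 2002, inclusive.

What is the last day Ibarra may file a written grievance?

April 26, 2002

9 days after April 11, 2002 is April 20, 2002.
Service was by mail, adding 3 days: April 20, 2002 + 3 days = April 23, 2002.
From April 15, 2002 through April 17, 2002 inclusive is 3 days; tolling adds 3 days: April 23, 2002 + 3 days = April 26, 2002.
April 26, 2002 is a Friday and not a day the employer's offices are closed, so no extension applies.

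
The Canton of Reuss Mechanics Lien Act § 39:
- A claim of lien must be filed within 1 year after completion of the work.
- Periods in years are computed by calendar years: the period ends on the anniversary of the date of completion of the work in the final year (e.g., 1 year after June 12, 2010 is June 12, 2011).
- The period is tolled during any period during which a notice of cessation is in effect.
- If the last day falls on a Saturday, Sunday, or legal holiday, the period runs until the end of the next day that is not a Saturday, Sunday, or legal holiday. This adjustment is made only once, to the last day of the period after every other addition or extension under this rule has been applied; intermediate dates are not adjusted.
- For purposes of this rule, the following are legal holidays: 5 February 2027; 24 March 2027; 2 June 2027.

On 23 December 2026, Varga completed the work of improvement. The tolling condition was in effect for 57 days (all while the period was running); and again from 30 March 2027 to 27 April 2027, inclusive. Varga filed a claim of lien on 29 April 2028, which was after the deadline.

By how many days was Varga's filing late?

40 days

1 year after 23 December 2026 is December 23, 2027.
Tolling adds 57 days: December 23, 2027 + 57 days = February 18, 2028.
From March 30, 2027 through April 27, 2027 inclusive is 29 days; tolling adds 29 days: February 18, 2028 + 29 days = March 18, 2028.
March 18, 2028 is Saturday; March 19, 2028 is Sunday. The next qualifying day is March 20, 2028.
The deadline is March 20, 2028; from March 20, 2028 to April 29, 2028 is 40 days.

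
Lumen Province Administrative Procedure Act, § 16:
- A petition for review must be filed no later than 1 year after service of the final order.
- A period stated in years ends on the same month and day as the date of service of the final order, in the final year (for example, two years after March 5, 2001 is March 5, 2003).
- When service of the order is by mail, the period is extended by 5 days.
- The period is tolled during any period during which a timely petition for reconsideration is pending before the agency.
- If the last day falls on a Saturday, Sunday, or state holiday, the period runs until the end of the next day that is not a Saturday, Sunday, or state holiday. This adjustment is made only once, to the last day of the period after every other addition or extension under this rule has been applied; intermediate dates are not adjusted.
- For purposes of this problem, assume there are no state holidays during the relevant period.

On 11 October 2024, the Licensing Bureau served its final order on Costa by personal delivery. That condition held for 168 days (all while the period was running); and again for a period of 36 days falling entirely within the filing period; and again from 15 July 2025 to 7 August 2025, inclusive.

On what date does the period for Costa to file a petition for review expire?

May 27, 2026

1 year after 11 October 2024 is October 11, 2025.
Service was not by mail, so no mail extension applies.
Tolling adds 168 days: October 11, 2025 + 168 days = March 28, 2026.
Tolling adds 36 days: March 28, 2026 + 36 days = May 3, 2026.
From July 15, 2025 through August 7, 2025 inclusive is 24 days; tolling adds 24 days: May 3, 2026 + 24 days = May 27, 2026.
May 27, 2026 is a Wednesday and not a state holiday, so no extension applies.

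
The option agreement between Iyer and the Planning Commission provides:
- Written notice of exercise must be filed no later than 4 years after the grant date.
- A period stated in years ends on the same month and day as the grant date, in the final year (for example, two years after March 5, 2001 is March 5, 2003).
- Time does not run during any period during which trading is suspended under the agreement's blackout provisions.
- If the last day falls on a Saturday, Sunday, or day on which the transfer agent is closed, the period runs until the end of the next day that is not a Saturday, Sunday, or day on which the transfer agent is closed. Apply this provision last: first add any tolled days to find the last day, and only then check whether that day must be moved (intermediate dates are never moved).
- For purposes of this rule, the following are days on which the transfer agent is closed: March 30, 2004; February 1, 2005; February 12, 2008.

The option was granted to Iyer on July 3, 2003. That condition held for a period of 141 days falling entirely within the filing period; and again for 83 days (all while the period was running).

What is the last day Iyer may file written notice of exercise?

February 13, 2008

4 years after July 3, 2003 is July 3, 2007.
Tolling adds 141 days: July 3, 2007 + 141 days = November 21, 2007.
Tolling adds 83 days: November 21, 2007 + 83 days = February 12, 2008.
February 12, 2008 is a listed holiday. The next qualifying day is February 13, 2008.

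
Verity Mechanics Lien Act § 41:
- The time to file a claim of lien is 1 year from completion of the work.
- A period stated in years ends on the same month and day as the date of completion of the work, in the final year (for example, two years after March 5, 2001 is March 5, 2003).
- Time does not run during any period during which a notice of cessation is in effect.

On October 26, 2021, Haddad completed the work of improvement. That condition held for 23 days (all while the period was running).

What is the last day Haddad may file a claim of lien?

1 year after October 26, 2021 is October 26, 2022.
Tolling adds 23 days: October 26, 2022 + 23 days = November 18, 2022.

November 18, 2022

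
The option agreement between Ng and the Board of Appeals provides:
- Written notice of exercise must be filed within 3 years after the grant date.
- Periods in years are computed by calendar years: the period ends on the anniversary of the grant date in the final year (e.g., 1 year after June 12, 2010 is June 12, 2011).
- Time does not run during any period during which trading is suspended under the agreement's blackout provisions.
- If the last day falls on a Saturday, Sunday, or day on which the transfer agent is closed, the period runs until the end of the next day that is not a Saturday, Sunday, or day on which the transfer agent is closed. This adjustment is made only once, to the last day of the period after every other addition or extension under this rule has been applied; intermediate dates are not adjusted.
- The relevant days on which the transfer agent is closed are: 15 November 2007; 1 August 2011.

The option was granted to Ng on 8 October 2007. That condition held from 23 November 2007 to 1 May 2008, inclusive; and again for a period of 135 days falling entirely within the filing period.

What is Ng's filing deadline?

August 2, 2011

3 years after 8 October 2007 is October 8, 2010.
From November 23, 2007 through May 1, 2008 inclusive is 161 days; tolling adds 161 days: October 8, 2010 + 161 days = March 18, 2011.
Tolling adds 135 days: March 18, 2011 + 135 days = July 31, 2011.
July 31, 2011 is Sunday; August 1, 2011 is a listed holiday. The next qualifying day is August 2, 2011.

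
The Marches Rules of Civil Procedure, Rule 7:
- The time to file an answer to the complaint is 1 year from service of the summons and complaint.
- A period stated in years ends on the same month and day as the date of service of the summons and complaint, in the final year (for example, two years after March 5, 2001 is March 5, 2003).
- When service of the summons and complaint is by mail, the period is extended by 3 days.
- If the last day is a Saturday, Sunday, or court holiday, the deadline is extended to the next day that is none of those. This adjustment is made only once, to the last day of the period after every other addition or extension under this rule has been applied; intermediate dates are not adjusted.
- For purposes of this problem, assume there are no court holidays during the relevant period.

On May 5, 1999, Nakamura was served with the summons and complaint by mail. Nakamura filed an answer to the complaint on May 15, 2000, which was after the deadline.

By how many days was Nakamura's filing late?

1 year after May 5, 1999 is May 5, 2000.
Service was by mail, adding 3 days: May 5, 2000 + 3 days = May 8, 2000.
May 8, 2000 is a Monday and not a court holiday, so no extension applies.
The deadline is May 8, 2000; from May 8, 2000 to May 15, 2000 is 7 days.

7 days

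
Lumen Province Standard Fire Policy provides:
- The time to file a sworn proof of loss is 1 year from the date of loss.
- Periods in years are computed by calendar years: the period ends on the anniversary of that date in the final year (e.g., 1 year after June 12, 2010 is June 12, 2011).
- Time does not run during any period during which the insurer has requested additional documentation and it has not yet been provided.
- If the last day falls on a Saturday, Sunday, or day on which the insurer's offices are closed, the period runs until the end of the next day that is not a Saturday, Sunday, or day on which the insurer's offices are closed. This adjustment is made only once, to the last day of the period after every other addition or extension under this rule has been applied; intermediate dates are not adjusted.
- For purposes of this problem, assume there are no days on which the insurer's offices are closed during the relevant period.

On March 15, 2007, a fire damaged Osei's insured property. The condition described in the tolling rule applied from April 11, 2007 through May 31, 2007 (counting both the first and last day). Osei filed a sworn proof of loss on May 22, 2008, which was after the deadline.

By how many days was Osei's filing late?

17 days

1 year after March 15, 2007 is March 15, 2008.
From April 11, 2007 through May 31, 2007 inclusive is 51 days; tolling adds 51 days: March 15, 2008 + 51 days = May 5, 2008.
May 5, 2008 is a Monday and not a day on which the insurer's offices are closed, so no extension applies.
The deadline is May 5, 2008; from May 5, 2008 to May 22, 2008 is 17 days.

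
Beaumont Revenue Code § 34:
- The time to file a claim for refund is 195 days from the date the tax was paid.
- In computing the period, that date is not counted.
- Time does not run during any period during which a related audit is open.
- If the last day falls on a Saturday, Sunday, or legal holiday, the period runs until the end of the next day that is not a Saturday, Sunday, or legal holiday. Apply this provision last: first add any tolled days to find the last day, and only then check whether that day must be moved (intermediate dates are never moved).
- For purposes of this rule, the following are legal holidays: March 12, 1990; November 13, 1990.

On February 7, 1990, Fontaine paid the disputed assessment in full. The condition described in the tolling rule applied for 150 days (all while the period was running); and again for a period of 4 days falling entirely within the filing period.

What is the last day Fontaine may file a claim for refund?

January 22, 1991

195 days after February 7, 1990 is August 21, 1990.
Tolling adds 150 days: August 21, 1990 + 150 days = January 18, 1991.
Tolling adds 4 days: January 18, 1991 + 4 days = January 22, 1991.
January 22, 1991 is a Tuesday and not a legal holiday, so no extension applies.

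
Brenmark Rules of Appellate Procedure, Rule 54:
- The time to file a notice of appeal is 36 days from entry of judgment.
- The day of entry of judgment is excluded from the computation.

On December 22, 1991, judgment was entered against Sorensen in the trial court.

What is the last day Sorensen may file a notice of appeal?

January 27, 1992

36 days after December 22, 1991 is January 27, 1992.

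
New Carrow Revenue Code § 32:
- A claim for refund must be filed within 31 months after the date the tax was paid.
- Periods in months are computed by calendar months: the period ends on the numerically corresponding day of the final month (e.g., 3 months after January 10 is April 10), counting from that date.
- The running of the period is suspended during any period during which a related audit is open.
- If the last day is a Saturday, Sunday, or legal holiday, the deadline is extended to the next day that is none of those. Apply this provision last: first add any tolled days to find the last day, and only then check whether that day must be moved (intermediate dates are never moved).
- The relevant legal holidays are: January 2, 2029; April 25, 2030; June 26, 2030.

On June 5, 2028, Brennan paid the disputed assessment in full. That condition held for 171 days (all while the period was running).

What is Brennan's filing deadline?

31 months after June 5, 2028 is January 5, 2031.
Tolling adds 171 days: January 5, 2031 + 171 days = June 25, 2031.
June 25, 2031 is a Wednesday and not a legal holiday, so no extension applies.

June 25, 2031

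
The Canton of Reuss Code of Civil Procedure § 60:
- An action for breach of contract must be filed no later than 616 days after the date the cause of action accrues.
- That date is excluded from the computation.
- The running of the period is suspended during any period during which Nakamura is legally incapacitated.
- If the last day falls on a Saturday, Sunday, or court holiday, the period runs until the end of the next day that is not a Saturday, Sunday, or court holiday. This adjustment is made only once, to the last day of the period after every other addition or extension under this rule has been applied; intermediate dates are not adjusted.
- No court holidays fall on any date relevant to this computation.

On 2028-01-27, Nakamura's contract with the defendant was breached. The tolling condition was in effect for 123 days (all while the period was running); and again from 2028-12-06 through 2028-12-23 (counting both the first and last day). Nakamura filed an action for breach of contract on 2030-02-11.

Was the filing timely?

Yes

616 days after 2028-01-27 is October 4, 2029.
Tolling adds 123 days: October 4, 2029 + 123 days = February 4, 2030.
From December 6, 2028 through December 23, 2028 inclusive is 18 days; tolling adds 18 days: February 4, 2030 + 18 days = February 22, 2030.
February 22, 2030 is a Friday and not a court holiday, so no extension applies.
The deadline is February 22, 2030; the filing on February 11, 2030 is on or before that date.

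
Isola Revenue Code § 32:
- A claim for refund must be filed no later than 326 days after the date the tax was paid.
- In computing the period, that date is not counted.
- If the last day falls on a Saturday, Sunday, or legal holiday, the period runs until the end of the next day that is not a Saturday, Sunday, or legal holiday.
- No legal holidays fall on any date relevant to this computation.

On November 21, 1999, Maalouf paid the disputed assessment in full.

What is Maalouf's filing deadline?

326 days after November 21, 1999 is October 12, 2000.
October 12, 2000 is a Thursday and not a legal holiday, so no extension applies.

October 12, 2000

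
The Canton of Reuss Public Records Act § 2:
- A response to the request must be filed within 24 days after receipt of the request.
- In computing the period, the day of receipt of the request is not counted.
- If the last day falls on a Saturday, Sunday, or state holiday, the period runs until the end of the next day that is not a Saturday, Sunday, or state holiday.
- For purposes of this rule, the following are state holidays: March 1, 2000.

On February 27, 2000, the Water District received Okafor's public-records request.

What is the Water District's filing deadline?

24 days after February 27, 2000 is March 22, 2000.
March 22, 2000 is a Wednesday and not a state holiday, so no extension applies.

March 22, 2000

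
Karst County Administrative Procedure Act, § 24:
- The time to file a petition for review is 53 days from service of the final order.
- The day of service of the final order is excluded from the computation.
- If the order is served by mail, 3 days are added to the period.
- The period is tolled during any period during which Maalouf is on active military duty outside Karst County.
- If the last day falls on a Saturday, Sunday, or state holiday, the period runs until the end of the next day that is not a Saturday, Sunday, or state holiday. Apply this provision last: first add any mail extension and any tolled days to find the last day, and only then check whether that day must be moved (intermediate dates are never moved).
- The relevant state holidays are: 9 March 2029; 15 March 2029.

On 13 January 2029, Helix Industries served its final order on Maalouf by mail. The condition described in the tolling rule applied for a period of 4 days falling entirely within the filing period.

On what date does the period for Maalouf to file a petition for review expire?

March 14, 2029

53 days after 13 January 2029 is March 7, 2029.
Service was by mail, adding 3 days: March 7, 2029 + 3 days = March 10, 2029.
Tolling adds 4 days: March 10, 2029 + 4 days = March 14, 2029.
March 14, 2029 is a Wednesday and not a state holiday, so no extension applies.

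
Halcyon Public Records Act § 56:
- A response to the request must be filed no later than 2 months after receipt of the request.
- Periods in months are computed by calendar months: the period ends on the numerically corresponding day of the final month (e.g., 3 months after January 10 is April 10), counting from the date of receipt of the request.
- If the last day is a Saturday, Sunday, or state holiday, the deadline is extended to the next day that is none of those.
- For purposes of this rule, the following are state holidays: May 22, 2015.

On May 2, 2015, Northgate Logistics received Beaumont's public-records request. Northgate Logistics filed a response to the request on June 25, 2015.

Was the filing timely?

2 months after May 2, 2015 is July 2, 2015.
July 2, 2015 is a Thursday and not a state holiday, so no extension applies.
The deadline is July 2, 2015; the filing on June 25, 2015 is on or before that date.

Yes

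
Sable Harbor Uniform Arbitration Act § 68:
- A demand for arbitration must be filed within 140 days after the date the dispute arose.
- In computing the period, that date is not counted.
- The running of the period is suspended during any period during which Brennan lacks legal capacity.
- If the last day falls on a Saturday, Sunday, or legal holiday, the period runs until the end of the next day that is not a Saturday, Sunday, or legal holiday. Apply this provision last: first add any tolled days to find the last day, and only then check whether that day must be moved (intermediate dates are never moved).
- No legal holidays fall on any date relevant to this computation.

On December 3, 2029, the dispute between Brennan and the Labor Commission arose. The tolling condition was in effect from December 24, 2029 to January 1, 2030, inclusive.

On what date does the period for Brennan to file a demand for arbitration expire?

140 days after December 3, 2029 is April 22, 2030.
From December 24, 2029 through January 1, 2030 inclusive is 9 days; tolling adds 9 days: April 22, 2030 + 9 days = May 1, 2030.
May 1, 2030 is a Wednesday and not a legal holiday, so no extension applies.

May 1, 2030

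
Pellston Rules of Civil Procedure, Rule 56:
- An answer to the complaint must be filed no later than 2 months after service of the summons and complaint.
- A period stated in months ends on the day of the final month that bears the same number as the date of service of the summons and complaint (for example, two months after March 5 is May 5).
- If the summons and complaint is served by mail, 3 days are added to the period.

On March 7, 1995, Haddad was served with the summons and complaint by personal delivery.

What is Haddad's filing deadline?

May 7, 1995

2 months after March 7, 1995 is May 7, 1995.
Service was not by mail, so no mail extension applies.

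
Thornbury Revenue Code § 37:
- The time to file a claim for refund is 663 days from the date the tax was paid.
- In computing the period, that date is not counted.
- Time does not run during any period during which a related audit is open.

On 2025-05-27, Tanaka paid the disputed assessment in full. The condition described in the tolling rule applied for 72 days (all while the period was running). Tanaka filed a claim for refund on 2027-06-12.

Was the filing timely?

663 days after 2025-05-27 is March 21, 2027.
Tolling adds 72 days: March 21, 2027 + 72 days = June 1, 2027.
The deadline is June 1, 2027; the filing on June 12, 2027 is after that date.

No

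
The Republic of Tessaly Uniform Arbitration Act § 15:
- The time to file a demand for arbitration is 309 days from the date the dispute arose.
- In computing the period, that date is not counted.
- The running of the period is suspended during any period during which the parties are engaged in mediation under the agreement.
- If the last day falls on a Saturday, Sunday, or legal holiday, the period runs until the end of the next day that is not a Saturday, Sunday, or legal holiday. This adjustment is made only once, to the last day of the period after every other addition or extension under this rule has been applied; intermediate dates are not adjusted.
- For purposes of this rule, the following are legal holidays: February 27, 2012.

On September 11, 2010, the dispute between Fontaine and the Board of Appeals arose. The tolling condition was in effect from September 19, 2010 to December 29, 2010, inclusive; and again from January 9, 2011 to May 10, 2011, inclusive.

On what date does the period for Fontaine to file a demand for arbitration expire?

309 days after September 11, 2010 is July 17, 2011.
From September 19, 2010 through December 29, 2010 inclusive is 102 days; tolling adds 102 days: July 17, 2011 + 102 days = October 27, 2011.
From January 9, 2011 through May 10, 2011 inclusive is 122 days; tolling adds 122 days: October 27, 2011 + 122 days = February 26, 2012.
February 26, 2012 is Sunday; February 27, 2012 is a listed holiday. The next qualifying day is February 28, 2012.

February 28, 2012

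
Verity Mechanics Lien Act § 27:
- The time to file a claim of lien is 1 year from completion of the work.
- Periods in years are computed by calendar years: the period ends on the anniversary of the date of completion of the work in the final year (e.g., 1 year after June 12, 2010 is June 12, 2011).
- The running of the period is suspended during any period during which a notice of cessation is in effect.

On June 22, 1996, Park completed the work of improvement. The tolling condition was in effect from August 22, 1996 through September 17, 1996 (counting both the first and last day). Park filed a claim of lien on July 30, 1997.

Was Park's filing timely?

1 year after June 22, 1996 is June 22, 1997.
From August 22, 1996 through September 17, 1996 inclusive is 27 days; tolling adds 27 days: June 22, 1997 + 27 days = July 19, 1997.
The deadline is July 19, 1997; the filing on July 30, 1997 is after that date.

No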